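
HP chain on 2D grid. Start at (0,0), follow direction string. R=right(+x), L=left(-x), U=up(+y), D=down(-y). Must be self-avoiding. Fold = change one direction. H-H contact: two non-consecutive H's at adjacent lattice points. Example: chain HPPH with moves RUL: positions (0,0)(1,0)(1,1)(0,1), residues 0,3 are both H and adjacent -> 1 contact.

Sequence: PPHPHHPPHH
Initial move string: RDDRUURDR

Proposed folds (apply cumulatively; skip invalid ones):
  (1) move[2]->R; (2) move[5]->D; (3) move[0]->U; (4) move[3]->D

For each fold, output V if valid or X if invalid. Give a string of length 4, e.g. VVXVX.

Initial: RDDRUURDR -> [(0, 0), (1, 0), (1, -1), (1, -2), (2, -2), (2, -1), (2, 0), (3, 0), (3, -1), (4, -1)]
Fold 1: move[2]->R => RDRRUURDR VALID
Fold 2: move[5]->D => RDRRUDRDR INVALID (collision), skipped
Fold 3: move[0]->U => UDRRUURDR INVALID (collision), skipped
Fold 4: move[3]->D => RDRDUURDR INVALID (collision), skipped

Answer: VXXX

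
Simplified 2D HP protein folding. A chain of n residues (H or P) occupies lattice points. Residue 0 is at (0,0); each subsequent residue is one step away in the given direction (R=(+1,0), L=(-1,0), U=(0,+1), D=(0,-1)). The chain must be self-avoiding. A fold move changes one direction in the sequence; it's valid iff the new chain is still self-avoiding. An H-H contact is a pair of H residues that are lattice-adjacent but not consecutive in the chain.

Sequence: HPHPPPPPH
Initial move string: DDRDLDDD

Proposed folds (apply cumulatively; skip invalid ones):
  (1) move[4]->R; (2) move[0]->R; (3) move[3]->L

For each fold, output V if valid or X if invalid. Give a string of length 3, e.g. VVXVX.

Answer: VVX

Derivation:
Initial: DDRDLDDD -> [(0, 0), (0, -1), (0, -2), (1, -2), (1, -3), (0, -3), (0, -4), (0, -5), (0, -6)]
Fold 1: move[4]->R => DDRDRDDD VALID
Fold 2: move[0]->R => RDRDRDDD VALID
Fold 3: move[3]->L => RDRLRDDD INVALID (collision), skipped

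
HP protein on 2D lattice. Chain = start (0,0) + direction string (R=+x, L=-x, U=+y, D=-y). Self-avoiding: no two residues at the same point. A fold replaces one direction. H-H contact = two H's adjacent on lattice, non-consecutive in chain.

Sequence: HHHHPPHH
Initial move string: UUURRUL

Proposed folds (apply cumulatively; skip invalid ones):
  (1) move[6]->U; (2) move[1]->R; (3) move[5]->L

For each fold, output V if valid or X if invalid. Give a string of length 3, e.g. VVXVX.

Initial: UUURRUL -> [(0, 0), (0, 1), (0, 2), (0, 3), (1, 3), (2, 3), (2, 4), (1, 4)]
Fold 1: move[6]->U => UUURRUU VALID
Fold 2: move[1]->R => URURRUU VALID
Fold 3: move[5]->L => URURRLU INVALID (collision), skipped

Answer: VVX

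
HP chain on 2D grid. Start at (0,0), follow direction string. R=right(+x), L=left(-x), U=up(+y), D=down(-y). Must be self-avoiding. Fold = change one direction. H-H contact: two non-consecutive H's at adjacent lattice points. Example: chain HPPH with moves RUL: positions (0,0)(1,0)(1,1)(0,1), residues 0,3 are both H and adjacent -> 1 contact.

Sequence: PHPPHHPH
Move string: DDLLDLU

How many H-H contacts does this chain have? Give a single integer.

Positions: [(0, 0), (0, -1), (0, -2), (-1, -2), (-2, -2), (-2, -3), (-3, -3), (-3, -2)]
H-H contact: residue 4 @(-2,-2) - residue 7 @(-3, -2)

Answer: 1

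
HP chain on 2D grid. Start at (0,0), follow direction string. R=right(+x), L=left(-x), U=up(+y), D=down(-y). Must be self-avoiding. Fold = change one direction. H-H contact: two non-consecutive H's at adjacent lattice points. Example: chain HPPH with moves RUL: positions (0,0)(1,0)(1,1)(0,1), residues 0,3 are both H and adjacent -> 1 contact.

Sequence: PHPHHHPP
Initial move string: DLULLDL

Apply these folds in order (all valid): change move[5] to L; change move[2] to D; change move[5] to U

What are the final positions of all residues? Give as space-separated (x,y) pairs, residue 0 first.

Answer: (0,0) (0,-1) (-1,-1) (-1,-2) (-2,-2) (-3,-2) (-3,-1) (-4,-1)

Derivation:
Initial moves: DLULLDL
Fold: move[5]->L => DLULLLL (positions: [(0, 0), (0, -1), (-1, -1), (-1, 0), (-2, 0), (-3, 0), (-4, 0), (-5, 0)])
Fold: move[2]->D => DLDLLLL (positions: [(0, 0), (0, -1), (-1, -1), (-1, -2), (-2, -2), (-3, -2), (-4, -2), (-5, -2)])
Fold: move[5]->U => DLDLLUL (positions: [(0, 0), (0, -1), (-1, -1), (-1, -2), (-2, -2), (-3, -2), (-3, -1), (-4, -1)])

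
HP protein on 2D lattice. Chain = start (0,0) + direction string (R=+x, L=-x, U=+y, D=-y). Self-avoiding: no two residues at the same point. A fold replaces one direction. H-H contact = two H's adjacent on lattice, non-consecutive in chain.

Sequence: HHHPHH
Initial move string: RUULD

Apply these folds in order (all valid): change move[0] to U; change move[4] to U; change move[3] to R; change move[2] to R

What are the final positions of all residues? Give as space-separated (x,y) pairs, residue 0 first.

Answer: (0,0) (0,1) (0,2) (1,2) (2,2) (2,3)

Derivation:
Initial moves: RUULD
Fold: move[0]->U => UUULD (positions: [(0, 0), (0, 1), (0, 2), (0, 3), (-1, 3), (-1, 2)])
Fold: move[4]->U => UUULU (positions: [(0, 0), (0, 1), (0, 2), (0, 3), (-1, 3), (-1, 4)])
Fold: move[3]->R => UUURU (positions: [(0, 0), (0, 1), (0, 2), (0, 3), (1, 3), (1, 4)])
Fold: move[2]->R => UURRU (positions: [(0, 0), (0, 1), (0, 2), (1, 2), (2, 2), (2, 3)])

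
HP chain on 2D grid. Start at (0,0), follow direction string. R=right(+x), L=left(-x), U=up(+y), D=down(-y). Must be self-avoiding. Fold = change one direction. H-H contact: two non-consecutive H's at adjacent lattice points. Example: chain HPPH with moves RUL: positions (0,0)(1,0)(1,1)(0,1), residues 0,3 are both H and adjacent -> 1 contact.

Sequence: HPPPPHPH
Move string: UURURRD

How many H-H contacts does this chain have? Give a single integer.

Answer: 0

Derivation:
Positions: [(0, 0), (0, 1), (0, 2), (1, 2), (1, 3), (2, 3), (3, 3), (3, 2)]
No H-H contacts found.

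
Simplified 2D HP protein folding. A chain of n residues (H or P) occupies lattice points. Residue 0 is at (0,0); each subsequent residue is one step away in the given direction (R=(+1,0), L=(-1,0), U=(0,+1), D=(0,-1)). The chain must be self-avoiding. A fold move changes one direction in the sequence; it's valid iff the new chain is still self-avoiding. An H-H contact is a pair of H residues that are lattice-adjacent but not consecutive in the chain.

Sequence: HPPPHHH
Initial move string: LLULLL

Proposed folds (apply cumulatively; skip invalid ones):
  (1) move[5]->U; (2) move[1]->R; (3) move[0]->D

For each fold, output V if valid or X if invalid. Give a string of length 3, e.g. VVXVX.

Answer: VXV

Derivation:
Initial: LLULLL -> [(0, 0), (-1, 0), (-2, 0), (-2, 1), (-3, 1), (-4, 1), (-5, 1)]
Fold 1: move[5]->U => LLULLU VALID
Fold 2: move[1]->R => LRULLU INVALID (collision), skipped
Fold 3: move[0]->D => DLULLU VALID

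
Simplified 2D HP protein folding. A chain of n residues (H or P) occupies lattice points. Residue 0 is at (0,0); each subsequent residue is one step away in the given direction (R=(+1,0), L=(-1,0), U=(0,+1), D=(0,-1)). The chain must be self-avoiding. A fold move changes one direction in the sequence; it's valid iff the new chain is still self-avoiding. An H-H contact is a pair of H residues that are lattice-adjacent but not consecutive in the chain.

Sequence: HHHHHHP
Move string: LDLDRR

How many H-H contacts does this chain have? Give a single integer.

Answer: 1

Derivation:
Positions: [(0, 0), (-1, 0), (-1, -1), (-2, -1), (-2, -2), (-1, -2), (0, -2)]
H-H contact: residue 2 @(-1,-1) - residue 5 @(-1, -2)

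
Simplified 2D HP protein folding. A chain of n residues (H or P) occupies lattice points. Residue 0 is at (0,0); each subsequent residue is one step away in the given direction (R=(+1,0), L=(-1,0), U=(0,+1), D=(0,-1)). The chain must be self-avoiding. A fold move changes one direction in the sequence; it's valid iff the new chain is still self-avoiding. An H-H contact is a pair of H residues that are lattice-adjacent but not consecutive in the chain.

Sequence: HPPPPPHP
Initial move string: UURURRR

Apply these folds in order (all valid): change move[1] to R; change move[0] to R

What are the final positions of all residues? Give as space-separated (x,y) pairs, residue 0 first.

Answer: (0,0) (1,0) (2,0) (3,0) (3,1) (4,1) (5,1) (6,1)

Derivation:
Initial moves: UURURRR
Fold: move[1]->R => URRURRR (positions: [(0, 0), (0, 1), (1, 1), (2, 1), (2, 2), (3, 2), (4, 2), (5, 2)])
Fold: move[0]->R => RRRURRR (positions: [(0, 0), (1, 0), (2, 0), (3, 0), (3, 1), (4, 1), (5, 1), (6, 1)])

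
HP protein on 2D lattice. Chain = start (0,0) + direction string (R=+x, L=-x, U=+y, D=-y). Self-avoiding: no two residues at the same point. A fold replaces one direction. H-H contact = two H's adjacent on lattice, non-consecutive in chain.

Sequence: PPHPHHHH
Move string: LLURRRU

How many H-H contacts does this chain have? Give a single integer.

Positions: [(0, 0), (-1, 0), (-2, 0), (-2, 1), (-1, 1), (0, 1), (1, 1), (1, 2)]
No H-H contacts found.

Answer: 0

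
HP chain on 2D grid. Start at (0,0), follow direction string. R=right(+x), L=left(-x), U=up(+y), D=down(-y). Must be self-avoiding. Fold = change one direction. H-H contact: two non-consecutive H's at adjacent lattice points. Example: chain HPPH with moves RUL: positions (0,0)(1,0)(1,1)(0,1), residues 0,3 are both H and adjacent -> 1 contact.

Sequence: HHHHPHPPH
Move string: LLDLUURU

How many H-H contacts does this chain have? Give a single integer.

Positions: [(0, 0), (-1, 0), (-2, 0), (-2, -1), (-3, -1), (-3, 0), (-3, 1), (-2, 1), (-2, 2)]
H-H contact: residue 2 @(-2,0) - residue 5 @(-3, 0)

Answer: 1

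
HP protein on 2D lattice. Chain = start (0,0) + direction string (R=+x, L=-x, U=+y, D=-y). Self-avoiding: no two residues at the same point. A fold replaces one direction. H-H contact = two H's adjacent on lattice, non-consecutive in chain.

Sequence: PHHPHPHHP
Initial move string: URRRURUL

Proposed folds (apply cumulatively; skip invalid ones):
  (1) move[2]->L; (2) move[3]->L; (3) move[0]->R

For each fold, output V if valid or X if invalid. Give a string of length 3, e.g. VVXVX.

Answer: XXV

Derivation:
Initial: URRRURUL -> [(0, 0), (0, 1), (1, 1), (2, 1), (3, 1), (3, 2), (4, 2), (4, 3), (3, 3)]
Fold 1: move[2]->L => URLRURUL INVALID (collision), skipped
Fold 2: move[3]->L => URRLURUL INVALID (collision), skipped
Fold 3: move[0]->R => RRRRURUL VALID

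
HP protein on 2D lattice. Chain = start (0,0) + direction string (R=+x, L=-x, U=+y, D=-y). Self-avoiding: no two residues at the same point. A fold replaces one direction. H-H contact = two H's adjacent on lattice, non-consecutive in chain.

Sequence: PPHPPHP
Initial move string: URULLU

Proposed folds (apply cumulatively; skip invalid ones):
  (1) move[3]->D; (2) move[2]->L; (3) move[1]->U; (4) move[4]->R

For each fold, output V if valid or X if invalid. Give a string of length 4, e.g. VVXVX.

Initial: URULLU -> [(0, 0), (0, 1), (1, 1), (1, 2), (0, 2), (-1, 2), (-1, 3)]
Fold 1: move[3]->D => URUDLU INVALID (collision), skipped
Fold 2: move[2]->L => URLLLU INVALID (collision), skipped
Fold 3: move[1]->U => UUULLU VALID
Fold 4: move[4]->R => UUULRU INVALID (collision), skipped

Answer: XXVX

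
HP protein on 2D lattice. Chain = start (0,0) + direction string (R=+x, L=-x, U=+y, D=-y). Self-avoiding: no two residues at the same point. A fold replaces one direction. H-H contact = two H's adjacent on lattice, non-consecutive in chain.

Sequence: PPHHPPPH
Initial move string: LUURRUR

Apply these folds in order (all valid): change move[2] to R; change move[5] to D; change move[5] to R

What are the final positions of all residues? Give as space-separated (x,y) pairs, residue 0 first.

Answer: (0,0) (-1,0) (-1,1) (0,1) (1,1) (2,1) (3,1) (4,1)

Derivation:
Initial moves: LUURRUR
Fold: move[2]->R => LURRRUR (positions: [(0, 0), (-1, 0), (-1, 1), (0, 1), (1, 1), (2, 1), (2, 2), (3, 2)])
Fold: move[5]->D => LURRRDR (positions: [(0, 0), (-1, 0), (-1, 1), (0, 1), (1, 1), (2, 1), (2, 0), (3, 0)])
Fold: move[5]->R => LURRRRR (positions: [(0, 0), (-1, 0), (-1, 1), (0, 1), (1, 1), (2, 1), (3, 1), (4, 1)])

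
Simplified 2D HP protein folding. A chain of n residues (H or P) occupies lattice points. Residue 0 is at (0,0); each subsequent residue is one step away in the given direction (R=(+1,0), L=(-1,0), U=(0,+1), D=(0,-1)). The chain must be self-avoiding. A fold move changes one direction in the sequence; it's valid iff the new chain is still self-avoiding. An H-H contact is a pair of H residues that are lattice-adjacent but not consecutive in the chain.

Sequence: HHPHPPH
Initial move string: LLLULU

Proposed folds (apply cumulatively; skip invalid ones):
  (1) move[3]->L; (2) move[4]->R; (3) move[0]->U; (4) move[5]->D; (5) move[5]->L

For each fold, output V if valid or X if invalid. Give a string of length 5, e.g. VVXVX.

Answer: VXVVV

Derivation:
Initial: LLLULU -> [(0, 0), (-1, 0), (-2, 0), (-3, 0), (-3, 1), (-4, 1), (-4, 2)]
Fold 1: move[3]->L => LLLLLU VALID
Fold 2: move[4]->R => LLLLRU INVALID (collision), skipped
Fold 3: move[0]->U => ULLLLU VALID
Fold 4: move[5]->D => ULLLLD VALID
Fold 5: move[5]->L => ULLLLL VALID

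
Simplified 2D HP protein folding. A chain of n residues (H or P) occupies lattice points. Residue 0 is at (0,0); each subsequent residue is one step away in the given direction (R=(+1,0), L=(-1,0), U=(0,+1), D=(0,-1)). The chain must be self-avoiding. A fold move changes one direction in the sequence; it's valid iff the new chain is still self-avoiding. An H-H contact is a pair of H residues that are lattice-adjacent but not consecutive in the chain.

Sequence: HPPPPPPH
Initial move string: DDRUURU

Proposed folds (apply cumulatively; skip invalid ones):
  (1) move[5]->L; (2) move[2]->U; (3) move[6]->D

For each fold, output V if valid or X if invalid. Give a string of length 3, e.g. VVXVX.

Initial: DDRUURU -> [(0, 0), (0, -1), (0, -2), (1, -2), (1, -1), (1, 0), (2, 0), (2, 1)]
Fold 1: move[5]->L => DDRUULU INVALID (collision), skipped
Fold 2: move[2]->U => DDUUURU INVALID (collision), skipped
Fold 3: move[6]->D => DDRUURD VALID

Answer: XXV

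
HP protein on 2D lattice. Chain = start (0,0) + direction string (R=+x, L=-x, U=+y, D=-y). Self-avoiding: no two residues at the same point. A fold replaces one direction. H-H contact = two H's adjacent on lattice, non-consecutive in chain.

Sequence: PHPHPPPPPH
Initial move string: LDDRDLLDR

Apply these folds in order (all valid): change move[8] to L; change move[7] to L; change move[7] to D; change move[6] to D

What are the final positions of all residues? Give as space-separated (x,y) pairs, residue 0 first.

Answer: (0,0) (-1,0) (-1,-1) (-1,-2) (0,-2) (0,-3) (-1,-3) (-1,-4) (-1,-5) (-2,-5)

Derivation:
Initial moves: LDDRDLLDR
Fold: move[8]->L => LDDRDLLDL (positions: [(0, 0), (-1, 0), (-1, -1), (-1, -2), (0, -2), (0, -3), (-1, -3), (-2, -3), (-2, -4), (-3, -4)])
Fold: move[7]->L => LDDRDLLLL (positions: [(0, 0), (-1, 0), (-1, -1), (-1, -2), (0, -2), (0, -3), (-1, -3), (-2, -3), (-3, -3), (-4, -3)])
Fold: move[7]->D => LDDRDLLDL (positions: [(0, 0), (-1, 0), (-1, -1), (-1, -2), (0, -2), (0, -3), (-1, -3), (-2, -3), (-2, -4), (-3, -4)])
Fold: move[6]->D => LDDRDLDDL (positions: [(0, 0), (-1, 0), (-1, -1), (-1, -2), (0, -2), (0, -3), (-1, -3), (-1, -4), (-1, -5), (-2, -5)])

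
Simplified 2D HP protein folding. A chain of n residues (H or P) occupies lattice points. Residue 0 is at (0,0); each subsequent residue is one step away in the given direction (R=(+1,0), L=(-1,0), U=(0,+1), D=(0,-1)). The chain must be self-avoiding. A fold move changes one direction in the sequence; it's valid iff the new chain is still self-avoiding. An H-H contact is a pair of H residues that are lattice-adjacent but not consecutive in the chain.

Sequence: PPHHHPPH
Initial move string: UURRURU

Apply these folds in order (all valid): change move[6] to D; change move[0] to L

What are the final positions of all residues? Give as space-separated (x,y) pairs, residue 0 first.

Answer: (0,0) (-1,0) (-1,1) (0,1) (1,1) (1,2) (2,2) (2,1)

Derivation:
Initial moves: UURRURU
Fold: move[6]->D => UURRURD (positions: [(0, 0), (0, 1), (0, 2), (1, 2), (2, 2), (2, 3), (3, 3), (3, 2)])
Fold: move[0]->L => LURRURD (positions: [(0, 0), (-1, 0), (-1, 1), (0, 1), (1, 1), (1, 2), (2, 2), (2, 1)])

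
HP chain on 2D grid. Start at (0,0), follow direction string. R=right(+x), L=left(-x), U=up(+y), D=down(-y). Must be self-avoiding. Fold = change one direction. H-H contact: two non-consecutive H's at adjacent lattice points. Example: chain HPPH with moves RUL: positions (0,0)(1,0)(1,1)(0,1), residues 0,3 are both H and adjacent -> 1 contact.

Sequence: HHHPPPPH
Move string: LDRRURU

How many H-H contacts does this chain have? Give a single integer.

Positions: [(0, 0), (-1, 0), (-1, -1), (0, -1), (1, -1), (1, 0), (2, 0), (2, 1)]
No H-H contacts found.

Answer: 0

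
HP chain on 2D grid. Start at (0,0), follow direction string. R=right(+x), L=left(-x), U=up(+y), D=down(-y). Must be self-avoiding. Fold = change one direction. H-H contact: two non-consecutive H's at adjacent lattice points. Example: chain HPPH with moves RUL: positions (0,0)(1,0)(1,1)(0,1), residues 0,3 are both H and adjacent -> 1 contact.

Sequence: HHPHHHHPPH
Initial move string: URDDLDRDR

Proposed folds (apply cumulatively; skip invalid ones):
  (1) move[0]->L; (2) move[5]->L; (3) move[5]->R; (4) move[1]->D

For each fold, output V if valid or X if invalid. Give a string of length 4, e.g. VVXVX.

Initial: URDDLDRDR -> [(0, 0), (0, 1), (1, 1), (1, 0), (1, -1), (0, -1), (0, -2), (1, -2), (1, -3), (2, -3)]
Fold 1: move[0]->L => LRDDLDRDR INVALID (collision), skipped
Fold 2: move[5]->L => URDDLLRDR INVALID (collision), skipped
Fold 3: move[5]->R => URDDLRRDR INVALID (collision), skipped
Fold 4: move[1]->D => UDDDLDRDR INVALID (collision), skipped

Answer: XXXX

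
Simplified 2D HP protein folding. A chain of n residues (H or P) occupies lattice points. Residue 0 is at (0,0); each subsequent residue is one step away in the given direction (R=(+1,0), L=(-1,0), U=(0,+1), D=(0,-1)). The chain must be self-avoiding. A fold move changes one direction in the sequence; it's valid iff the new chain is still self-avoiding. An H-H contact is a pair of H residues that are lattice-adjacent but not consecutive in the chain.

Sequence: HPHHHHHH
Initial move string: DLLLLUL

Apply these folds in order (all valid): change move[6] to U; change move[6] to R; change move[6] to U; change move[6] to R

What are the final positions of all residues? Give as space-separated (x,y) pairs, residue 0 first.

Answer: (0,0) (0,-1) (-1,-1) (-2,-1) (-3,-1) (-4,-1) (-4,0) (-3,0)

Derivation:
Initial moves: DLLLLUL
Fold: move[6]->U => DLLLLUU (positions: [(0, 0), (0, -1), (-1, -1), (-2, -1), (-3, -1), (-4, -1), (-4, 0), (-4, 1)])
Fold: move[6]->R => DLLLLUR (positions: [(0, 0), (0, -1), (-1, -1), (-2, -1), (-3, -1), (-4, -1), (-4, 0), (-3, 0)])
Fold: move[6]->U => DLLLLUU (positions: [(0, 0), (0, -1), (-1, -1), (-2, -1), (-3, -1), (-4, -1), (-4, 0), (-4, 1)])
Fold: move[6]->R => DLLLLUR (positions: [(0, 0), (0, -1), (-1, -1), (-2, -1), (-3, -1), (-4, -1), (-4, 0), (-3, 0)])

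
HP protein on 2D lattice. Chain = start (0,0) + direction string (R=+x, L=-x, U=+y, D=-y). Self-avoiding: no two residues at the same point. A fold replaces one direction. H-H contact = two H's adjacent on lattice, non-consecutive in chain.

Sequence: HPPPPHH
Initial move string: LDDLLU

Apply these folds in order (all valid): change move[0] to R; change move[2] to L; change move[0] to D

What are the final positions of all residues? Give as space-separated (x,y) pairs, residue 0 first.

Initial moves: LDDLLU
Fold: move[0]->R => RDDLLU (positions: [(0, 0), (1, 0), (1, -1), (1, -2), (0, -2), (-1, -2), (-1, -1)])
Fold: move[2]->L => RDLLLU (positions: [(0, 0), (1, 0), (1, -1), (0, -1), (-1, -1), (-2, -1), (-2, 0)])
Fold: move[0]->D => DDLLLU (positions: [(0, 0), (0, -1), (0, -2), (-1, -2), (-2, -2), (-3, -2), (-3, -1)])

Answer: (0,0) (0,-1) (0,-2) (-1,-2) (-2,-2) (-3,-2) (-3,-1)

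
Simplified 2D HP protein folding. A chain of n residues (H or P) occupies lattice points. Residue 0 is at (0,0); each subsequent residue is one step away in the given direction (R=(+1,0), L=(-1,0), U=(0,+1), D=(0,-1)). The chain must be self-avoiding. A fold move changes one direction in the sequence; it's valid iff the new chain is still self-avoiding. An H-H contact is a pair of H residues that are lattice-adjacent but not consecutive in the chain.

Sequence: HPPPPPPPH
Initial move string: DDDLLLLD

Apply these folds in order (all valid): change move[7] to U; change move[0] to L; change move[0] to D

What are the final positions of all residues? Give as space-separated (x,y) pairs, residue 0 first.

Initial moves: DDDLLLLD
Fold: move[7]->U => DDDLLLLU (positions: [(0, 0), (0, -1), (0, -2), (0, -3), (-1, -3), (-2, -3), (-3, -3), (-4, -3), (-4, -2)])
Fold: move[0]->L => LDDLLLLU (positions: [(0, 0), (-1, 0), (-1, -1), (-1, -2), (-2, -2), (-3, -2), (-4, -2), (-5, -2), (-5, -1)])
Fold: move[0]->D => DDDLLLLU (positions: [(0, 0), (0, -1), (0, -2), (0, -3), (-1, -3), (-2, -3), (-3, -3), (-4, -3), (-4, -2)])

Answer: (0,0) (0,-1) (0,-2) (0,-3) (-1,-3) (-2,-3) (-3,-3) (-4,-3) (-4,-2)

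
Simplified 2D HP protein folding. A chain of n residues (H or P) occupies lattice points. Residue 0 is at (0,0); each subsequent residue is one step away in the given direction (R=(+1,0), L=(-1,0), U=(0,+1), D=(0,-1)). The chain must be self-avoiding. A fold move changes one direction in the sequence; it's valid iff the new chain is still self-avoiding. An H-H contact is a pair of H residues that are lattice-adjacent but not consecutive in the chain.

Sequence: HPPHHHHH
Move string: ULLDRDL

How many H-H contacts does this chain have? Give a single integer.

Positions: [(0, 0), (0, 1), (-1, 1), (-2, 1), (-2, 0), (-1, 0), (-1, -1), (-2, -1)]
H-H contact: residue 0 @(0,0) - residue 5 @(-1, 0)
H-H contact: residue 4 @(-2,0) - residue 7 @(-2, -1)

Answer: 2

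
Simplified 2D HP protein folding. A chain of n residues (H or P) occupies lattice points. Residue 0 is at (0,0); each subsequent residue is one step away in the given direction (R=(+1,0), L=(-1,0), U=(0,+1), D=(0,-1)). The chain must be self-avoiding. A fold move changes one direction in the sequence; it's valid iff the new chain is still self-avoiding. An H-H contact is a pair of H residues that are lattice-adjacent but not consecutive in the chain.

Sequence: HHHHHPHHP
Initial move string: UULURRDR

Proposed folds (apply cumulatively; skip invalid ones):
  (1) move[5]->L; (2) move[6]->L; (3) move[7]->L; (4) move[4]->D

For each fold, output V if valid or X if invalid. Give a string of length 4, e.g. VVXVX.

Answer: XXXX

Derivation:
Initial: UULURRDR -> [(0, 0), (0, 1), (0, 2), (-1, 2), (-1, 3), (0, 3), (1, 3), (1, 2), (2, 2)]
Fold 1: move[5]->L => UULURLDR INVALID (collision), skipped
Fold 2: move[6]->L => UULURRLR INVALID (collision), skipped
Fold 3: move[7]->L => UULURRDL INVALID (collision), skipped
Fold 4: move[4]->D => UULUDRDR INVALID (collision), skipped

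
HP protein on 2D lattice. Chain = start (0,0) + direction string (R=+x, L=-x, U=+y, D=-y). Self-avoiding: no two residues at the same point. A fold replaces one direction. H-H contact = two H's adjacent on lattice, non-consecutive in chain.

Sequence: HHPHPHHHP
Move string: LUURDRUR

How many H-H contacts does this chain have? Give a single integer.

Answer: 1

Derivation:
Positions: [(0, 0), (-1, 0), (-1, 1), (-1, 2), (0, 2), (0, 1), (1, 1), (1, 2), (2, 2)]
H-H contact: residue 0 @(0,0) - residue 5 @(0, 1)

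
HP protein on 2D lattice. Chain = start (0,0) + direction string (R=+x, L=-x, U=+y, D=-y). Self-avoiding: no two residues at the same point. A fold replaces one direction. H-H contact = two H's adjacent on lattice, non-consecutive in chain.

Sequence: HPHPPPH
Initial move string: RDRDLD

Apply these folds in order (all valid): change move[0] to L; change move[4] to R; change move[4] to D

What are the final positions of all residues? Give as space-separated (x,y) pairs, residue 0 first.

Initial moves: RDRDLD
Fold: move[0]->L => LDRDLD (positions: [(0, 0), (-1, 0), (-1, -1), (0, -1), (0, -2), (-1, -2), (-1, -3)])
Fold: move[4]->R => LDRDRD (positions: [(0, 0), (-1, 0), (-1, -1), (0, -1), (0, -2), (1, -2), (1, -3)])
Fold: move[4]->D => LDRDDD (positions: [(0, 0), (-1, 0), (-1, -1), (0, -1), (0, -2), (0, -3), (0, -4)])

Answer: (0,0) (-1,0) (-1,-1) (0,-1) (0,-2) (0,-3) (0,-4)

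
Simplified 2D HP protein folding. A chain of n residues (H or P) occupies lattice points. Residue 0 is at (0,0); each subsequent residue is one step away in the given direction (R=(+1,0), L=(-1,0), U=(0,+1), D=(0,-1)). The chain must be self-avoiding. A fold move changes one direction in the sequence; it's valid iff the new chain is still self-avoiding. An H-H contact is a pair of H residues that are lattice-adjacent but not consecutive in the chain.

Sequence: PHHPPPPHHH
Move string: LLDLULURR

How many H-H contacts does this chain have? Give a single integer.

Answer: 1

Derivation:
Positions: [(0, 0), (-1, 0), (-2, 0), (-2, -1), (-3, -1), (-3, 0), (-4, 0), (-4, 1), (-3, 1), (-2, 1)]
H-H contact: residue 2 @(-2,0) - residue 9 @(-2, 1)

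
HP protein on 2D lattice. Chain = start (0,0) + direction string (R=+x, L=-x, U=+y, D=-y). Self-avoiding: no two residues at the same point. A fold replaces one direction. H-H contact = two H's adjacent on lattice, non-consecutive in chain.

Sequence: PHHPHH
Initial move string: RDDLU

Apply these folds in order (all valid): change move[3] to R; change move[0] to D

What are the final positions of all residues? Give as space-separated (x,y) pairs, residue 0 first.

Answer: (0,0) (0,-1) (0,-2) (0,-3) (1,-3) (1,-2)

Derivation:
Initial moves: RDDLU
Fold: move[3]->R => RDDRU (positions: [(0, 0), (1, 0), (1, -1), (1, -2), (2, -2), (2, -1)])
Fold: move[0]->D => DDDRU (positions: [(0, 0), (0, -1), (0, -2), (0, -3), (1, -3), (1, -2)])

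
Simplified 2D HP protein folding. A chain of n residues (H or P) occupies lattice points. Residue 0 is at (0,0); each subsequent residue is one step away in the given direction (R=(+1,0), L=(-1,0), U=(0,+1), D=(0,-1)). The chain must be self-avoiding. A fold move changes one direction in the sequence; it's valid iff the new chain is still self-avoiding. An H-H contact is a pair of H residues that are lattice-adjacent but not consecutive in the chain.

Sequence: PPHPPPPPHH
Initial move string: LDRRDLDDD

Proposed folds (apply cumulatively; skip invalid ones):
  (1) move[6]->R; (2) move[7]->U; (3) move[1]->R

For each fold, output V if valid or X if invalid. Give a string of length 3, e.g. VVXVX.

Initial: LDRRDLDDD -> [(0, 0), (-1, 0), (-1, -1), (0, -1), (1, -1), (1, -2), (0, -2), (0, -3), (0, -4), (0, -5)]
Fold 1: move[6]->R => LDRRDLRDD INVALID (collision), skipped
Fold 2: move[7]->U => LDRRDLDUD INVALID (collision), skipped
Fold 3: move[1]->R => LRRRDLDDD INVALID (collision), skipped

Answer: XXX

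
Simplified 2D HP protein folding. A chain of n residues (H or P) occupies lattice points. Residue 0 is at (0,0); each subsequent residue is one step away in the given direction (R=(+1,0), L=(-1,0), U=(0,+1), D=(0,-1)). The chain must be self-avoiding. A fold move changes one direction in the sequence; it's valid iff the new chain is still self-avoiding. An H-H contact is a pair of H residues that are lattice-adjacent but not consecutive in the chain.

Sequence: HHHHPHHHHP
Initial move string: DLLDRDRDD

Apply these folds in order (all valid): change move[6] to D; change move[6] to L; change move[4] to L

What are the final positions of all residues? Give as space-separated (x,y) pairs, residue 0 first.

Answer: (0,0) (0,-1) (-1,-1) (-2,-1) (-2,-2) (-3,-2) (-3,-3) (-4,-3) (-4,-4) (-4,-5)

Derivation:
Initial moves: DLLDRDRDD
Fold: move[6]->D => DLLDRDDDD (positions: [(0, 0), (0, -1), (-1, -1), (-2, -1), (-2, -2), (-1, -2), (-1, -3), (-1, -4), (-1, -5), (-1, -6)])
Fold: move[6]->L => DLLDRDLDD (positions: [(0, 0), (0, -1), (-1, -1), (-2, -1), (-2, -2), (-1, -2), (-1, -3), (-2, -3), (-2, -4), (-2, -5)])
Fold: move[4]->L => DLLDLDLDD (positions: [(0, 0), (0, -1), (-1, -1), (-2, -1), (-2, -2), (-3, -2), (-3, -3), (-4, -3), (-4, -4), (-4, -5)])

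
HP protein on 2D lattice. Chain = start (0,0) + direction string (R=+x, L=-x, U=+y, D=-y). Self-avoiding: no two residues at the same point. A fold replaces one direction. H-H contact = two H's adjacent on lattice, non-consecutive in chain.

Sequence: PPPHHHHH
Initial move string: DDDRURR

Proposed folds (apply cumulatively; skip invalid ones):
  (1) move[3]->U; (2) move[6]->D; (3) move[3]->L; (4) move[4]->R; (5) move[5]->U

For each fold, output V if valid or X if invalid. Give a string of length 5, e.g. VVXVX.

Answer: XVXVX

Derivation:
Initial: DDDRURR -> [(0, 0), (0, -1), (0, -2), (0, -3), (1, -3), (1, -2), (2, -2), (3, -2)]
Fold 1: move[3]->U => DDDUURR INVALID (collision), skipped
Fold 2: move[6]->D => DDDRURD VALID
Fold 3: move[3]->L => DDDLURD INVALID (collision), skipped
Fold 4: move[4]->R => DDDRRRD VALID
Fold 5: move[5]->U => DDDRRUD INVALID (collision), skipped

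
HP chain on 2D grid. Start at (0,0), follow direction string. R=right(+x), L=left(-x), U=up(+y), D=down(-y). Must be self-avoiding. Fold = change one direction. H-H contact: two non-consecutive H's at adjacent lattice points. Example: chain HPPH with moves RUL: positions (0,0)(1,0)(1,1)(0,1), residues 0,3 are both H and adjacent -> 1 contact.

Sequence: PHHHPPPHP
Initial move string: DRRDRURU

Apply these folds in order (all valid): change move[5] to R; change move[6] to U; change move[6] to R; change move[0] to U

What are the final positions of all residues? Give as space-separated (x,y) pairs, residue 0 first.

Initial moves: DRRDRURU
Fold: move[5]->R => DRRDRRRU (positions: [(0, 0), (0, -1), (1, -1), (2, -1), (2, -2), (3, -2), (4, -2), (5, -2), (5, -1)])
Fold: move[6]->U => DRRDRRUU (positions: [(0, 0), (0, -1), (1, -1), (2, -1), (2, -2), (3, -2), (4, -2), (4, -1), (4, 0)])
Fold: move[6]->R => DRRDRRRU (positions: [(0, 0), (0, -1), (1, -1), (2, -1), (2, -2), (3, -2), (4, -2), (5, -2), (5, -1)])
Fold: move[0]->U => URRDRRRU (positions: [(0, 0), (0, 1), (1, 1), (2, 1), (2, 0), (3, 0), (4, 0), (5, 0), (5, 1)])

Answer: (0,0) (0,1) (1,1) (2,1) (2,0) (3,0) (4,0) (5,0) (5,1)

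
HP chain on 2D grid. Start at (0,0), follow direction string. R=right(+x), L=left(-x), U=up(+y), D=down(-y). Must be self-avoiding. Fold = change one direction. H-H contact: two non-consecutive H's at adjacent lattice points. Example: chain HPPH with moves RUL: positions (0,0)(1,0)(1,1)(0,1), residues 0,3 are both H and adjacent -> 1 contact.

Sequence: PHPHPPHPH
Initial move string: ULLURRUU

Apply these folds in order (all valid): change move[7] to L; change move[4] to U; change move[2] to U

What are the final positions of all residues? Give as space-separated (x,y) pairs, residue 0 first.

Answer: (0,0) (0,1) (-1,1) (-1,2) (-1,3) (-1,4) (0,4) (0,5) (-1,5)

Derivation:
Initial moves: ULLURRUU
Fold: move[7]->L => ULLURRUL (positions: [(0, 0), (0, 1), (-1, 1), (-2, 1), (-2, 2), (-1, 2), (0, 2), (0, 3), (-1, 3)])
Fold: move[4]->U => ULLUURUL (positions: [(0, 0), (0, 1), (-1, 1), (-2, 1), (-2, 2), (-2, 3), (-1, 3), (-1, 4), (-2, 4)])
Fold: move[2]->U => ULUUURUL (positions: [(0, 0), (0, 1), (-1, 1), (-1, 2), (-1, 3), (-1, 4), (0, 4), (0, 5), (-1, 5)])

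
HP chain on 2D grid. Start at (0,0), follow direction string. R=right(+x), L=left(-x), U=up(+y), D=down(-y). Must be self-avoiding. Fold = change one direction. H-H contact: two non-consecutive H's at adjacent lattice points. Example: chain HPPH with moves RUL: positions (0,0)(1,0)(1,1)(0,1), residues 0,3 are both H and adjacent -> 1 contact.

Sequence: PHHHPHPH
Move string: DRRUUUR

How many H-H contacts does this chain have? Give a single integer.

Answer: 0

Derivation:
Positions: [(0, 0), (0, -1), (1, -1), (2, -1), (2, 0), (2, 1), (2, 2), (3, 2)]
No H-H contacts found.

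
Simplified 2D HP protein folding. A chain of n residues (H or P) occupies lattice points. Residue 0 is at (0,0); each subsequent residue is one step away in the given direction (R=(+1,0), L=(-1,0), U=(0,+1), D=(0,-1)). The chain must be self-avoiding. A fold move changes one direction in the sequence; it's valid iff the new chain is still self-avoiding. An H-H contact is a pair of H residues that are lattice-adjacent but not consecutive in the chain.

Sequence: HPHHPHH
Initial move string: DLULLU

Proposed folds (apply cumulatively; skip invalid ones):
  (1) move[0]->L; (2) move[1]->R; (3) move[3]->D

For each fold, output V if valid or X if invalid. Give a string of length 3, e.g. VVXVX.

Answer: VXX

Derivation:
Initial: DLULLU -> [(0, 0), (0, -1), (-1, -1), (-1, 0), (-2, 0), (-3, 0), (-3, 1)]
Fold 1: move[0]->L => LLULLU VALID
Fold 2: move[1]->R => LRULLU INVALID (collision), skipped
Fold 3: move[3]->D => LLUDLU INVALID (collision), skipped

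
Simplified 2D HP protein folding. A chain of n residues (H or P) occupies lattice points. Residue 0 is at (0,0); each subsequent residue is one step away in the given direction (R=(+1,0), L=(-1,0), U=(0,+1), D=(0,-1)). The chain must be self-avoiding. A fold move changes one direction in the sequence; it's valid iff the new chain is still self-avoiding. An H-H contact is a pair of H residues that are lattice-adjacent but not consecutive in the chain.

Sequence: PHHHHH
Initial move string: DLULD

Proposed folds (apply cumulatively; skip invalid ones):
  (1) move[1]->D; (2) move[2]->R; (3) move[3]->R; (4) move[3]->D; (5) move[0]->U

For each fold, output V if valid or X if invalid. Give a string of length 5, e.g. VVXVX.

Initial: DLULD -> [(0, 0), (0, -1), (-1, -1), (-1, 0), (-2, 0), (-2, -1)]
Fold 1: move[1]->D => DDULD INVALID (collision), skipped
Fold 2: move[2]->R => DLRLD INVALID (collision), skipped
Fold 3: move[3]->R => DLURD INVALID (collision), skipped
Fold 4: move[3]->D => DLUDD INVALID (collision), skipped
Fold 5: move[0]->U => ULULD VALID

Answer: XXXXV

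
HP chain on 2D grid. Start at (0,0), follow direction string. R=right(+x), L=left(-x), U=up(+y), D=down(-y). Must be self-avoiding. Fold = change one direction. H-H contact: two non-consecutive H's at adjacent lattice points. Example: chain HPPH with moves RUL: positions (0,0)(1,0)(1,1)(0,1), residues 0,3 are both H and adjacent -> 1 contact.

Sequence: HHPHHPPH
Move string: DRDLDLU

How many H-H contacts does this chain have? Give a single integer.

Answer: 2

Derivation:
Positions: [(0, 0), (0, -1), (1, -1), (1, -2), (0, -2), (0, -3), (-1, -3), (-1, -2)]
H-H contact: residue 1 @(0,-1) - residue 4 @(0, -2)
H-H contact: residue 4 @(0,-2) - residue 7 @(-1, -2)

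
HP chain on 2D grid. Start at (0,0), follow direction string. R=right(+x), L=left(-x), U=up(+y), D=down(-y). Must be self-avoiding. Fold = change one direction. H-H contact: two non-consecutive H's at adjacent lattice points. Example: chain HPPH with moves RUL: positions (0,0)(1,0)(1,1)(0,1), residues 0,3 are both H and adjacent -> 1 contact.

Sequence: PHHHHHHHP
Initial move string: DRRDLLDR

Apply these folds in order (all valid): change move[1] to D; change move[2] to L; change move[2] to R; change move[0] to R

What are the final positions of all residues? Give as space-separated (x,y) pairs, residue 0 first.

Answer: (0,0) (1,0) (1,-1) (2,-1) (2,-2) (1,-2) (0,-2) (0,-3) (1,-3)

Derivation:
Initial moves: DRRDLLDR
Fold: move[1]->D => DDRDLLDR (positions: [(0, 0), (0, -1), (0, -2), (1, -2), (1, -3), (0, -3), (-1, -3), (-1, -4), (0, -4)])
Fold: move[2]->L => DDLDLLDR (positions: [(0, 0), (0, -1), (0, -2), (-1, -2), (-1, -3), (-2, -3), (-3, -3), (-3, -4), (-2, -4)])
Fold: move[2]->R => DDRDLLDR (positions: [(0, 0), (0, -1), (0, -2), (1, -2), (1, -3), (0, -3), (-1, -3), (-1, -4), (0, -4)])
Fold: move[0]->R => RDRDLLDR (positions: [(0, 0), (1, 0), (1, -1), (2, -1), (2, -2), (1, -2), (0, -2), (0, -3), (1, -3)])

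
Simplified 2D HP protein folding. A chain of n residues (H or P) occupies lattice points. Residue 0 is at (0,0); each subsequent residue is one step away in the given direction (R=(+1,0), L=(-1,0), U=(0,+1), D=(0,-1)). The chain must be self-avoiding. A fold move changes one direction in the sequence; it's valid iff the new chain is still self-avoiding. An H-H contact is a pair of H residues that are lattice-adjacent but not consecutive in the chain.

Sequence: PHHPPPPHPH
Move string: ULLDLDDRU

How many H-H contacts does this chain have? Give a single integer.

Positions: [(0, 0), (0, 1), (-1, 1), (-2, 1), (-2, 0), (-3, 0), (-3, -1), (-3, -2), (-2, -2), (-2, -1)]
No H-H contacts found.

Answer: 0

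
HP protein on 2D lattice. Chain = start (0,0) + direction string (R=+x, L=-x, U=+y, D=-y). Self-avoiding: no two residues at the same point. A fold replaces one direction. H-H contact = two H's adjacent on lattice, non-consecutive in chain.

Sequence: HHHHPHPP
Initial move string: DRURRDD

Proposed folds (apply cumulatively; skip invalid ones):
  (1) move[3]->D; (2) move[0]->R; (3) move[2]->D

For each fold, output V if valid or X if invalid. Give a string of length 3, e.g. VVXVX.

Answer: XVV

Derivation:
Initial: DRURRDD -> [(0, 0), (0, -1), (1, -1), (1, 0), (2, 0), (3, 0), (3, -1), (3, -2)]
Fold 1: move[3]->D => DRUDRDD INVALID (collision), skipped
Fold 2: move[0]->R => RRURRDD VALID
Fold 3: move[2]->D => RRDRRDD VALID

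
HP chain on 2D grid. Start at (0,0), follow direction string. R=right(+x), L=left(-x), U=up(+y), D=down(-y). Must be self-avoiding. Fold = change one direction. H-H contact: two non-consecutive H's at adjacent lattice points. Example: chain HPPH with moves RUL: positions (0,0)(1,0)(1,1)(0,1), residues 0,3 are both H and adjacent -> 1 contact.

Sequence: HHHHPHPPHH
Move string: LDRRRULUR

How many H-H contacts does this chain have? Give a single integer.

Positions: [(0, 0), (-1, 0), (-1, -1), (0, -1), (1, -1), (2, -1), (2, 0), (1, 0), (1, 1), (2, 1)]
H-H contact: residue 0 @(0,0) - residue 3 @(0, -1)

Answer: 1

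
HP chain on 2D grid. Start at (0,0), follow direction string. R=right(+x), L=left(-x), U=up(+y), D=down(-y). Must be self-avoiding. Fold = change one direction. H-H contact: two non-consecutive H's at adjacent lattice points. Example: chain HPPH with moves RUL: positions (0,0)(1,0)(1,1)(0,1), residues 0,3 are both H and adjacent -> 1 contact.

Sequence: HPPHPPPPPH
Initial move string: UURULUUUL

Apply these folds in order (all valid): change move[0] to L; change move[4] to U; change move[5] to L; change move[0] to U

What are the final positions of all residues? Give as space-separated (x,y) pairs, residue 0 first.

Answer: (0,0) (0,1) (0,2) (1,2) (1,3) (1,4) (0,4) (0,5) (0,6) (-1,6)

Derivation:
Initial moves: UURULUUUL
Fold: move[0]->L => LURULUUUL (positions: [(0, 0), (-1, 0), (-1, 1), (0, 1), (0, 2), (-1, 2), (-1, 3), (-1, 4), (-1, 5), (-2, 5)])
Fold: move[4]->U => LURUUUUUL (positions: [(0, 0), (-1, 0), (-1, 1), (0, 1), (0, 2), (0, 3), (0, 4), (0, 5), (0, 6), (-1, 6)])
Fold: move[5]->L => LURUULUUL (positions: [(0, 0), (-1, 0), (-1, 1), (0, 1), (0, 2), (0, 3), (-1, 3), (-1, 4), (-1, 5), (-2, 5)])
Fold: move[0]->U => UURUULUUL (positions: [(0, 0), (0, 1), (0, 2), (1, 2), (1, 3), (1, 4), (0, 4), (0, 5), (0, 6), (-1, 6)])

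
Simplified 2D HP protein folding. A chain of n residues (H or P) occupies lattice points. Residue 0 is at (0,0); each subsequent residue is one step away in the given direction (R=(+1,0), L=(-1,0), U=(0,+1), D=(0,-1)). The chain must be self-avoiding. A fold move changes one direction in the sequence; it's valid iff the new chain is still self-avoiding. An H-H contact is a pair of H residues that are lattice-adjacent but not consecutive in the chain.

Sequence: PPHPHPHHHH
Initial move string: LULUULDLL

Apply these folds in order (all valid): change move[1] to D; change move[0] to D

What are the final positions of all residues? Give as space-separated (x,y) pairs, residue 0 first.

Initial moves: LULUULDLL
Fold: move[1]->D => LDLUULDLL (positions: [(0, 0), (-1, 0), (-1, -1), (-2, -1), (-2, 0), (-2, 1), (-3, 1), (-3, 0), (-4, 0), (-5, 0)])
Fold: move[0]->D => DDLUULDLL (positions: [(0, 0), (0, -1), (0, -2), (-1, -2), (-1, -1), (-1, 0), (-2, 0), (-2, -1), (-3, -1), (-4, -1)])

Answer: (0,0) (0,-1) (0,-2) (-1,-2) (-1,-1) (-1,0) (-2,0) (-2,-1) (-3,-1) (-4,-1)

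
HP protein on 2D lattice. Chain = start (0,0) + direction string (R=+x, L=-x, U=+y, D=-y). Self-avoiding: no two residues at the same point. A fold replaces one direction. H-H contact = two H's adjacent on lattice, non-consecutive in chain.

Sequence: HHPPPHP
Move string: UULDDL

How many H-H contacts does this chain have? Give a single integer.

Answer: 1

Derivation:
Positions: [(0, 0), (0, 1), (0, 2), (-1, 2), (-1, 1), (-1, 0), (-2, 0)]
H-H contact: residue 0 @(0,0) - residue 5 @(-1, 0)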